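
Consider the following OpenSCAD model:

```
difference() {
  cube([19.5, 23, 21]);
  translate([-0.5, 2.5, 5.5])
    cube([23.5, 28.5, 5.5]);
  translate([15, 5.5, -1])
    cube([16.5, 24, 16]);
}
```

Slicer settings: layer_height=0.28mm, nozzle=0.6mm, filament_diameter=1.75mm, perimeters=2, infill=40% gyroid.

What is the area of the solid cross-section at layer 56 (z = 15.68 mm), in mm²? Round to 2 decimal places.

448.50 mm²

At z = 15.68 mm: the cube is present — its section is the full 19.5×23 rectangle (area 448.50 mm²); the cube at (-0.5, 2.5) is absent (z outside [5.5, 11]); the cube at (15, 5.5) is absent (z outside [-1, 15]); Taking the first minus the rest: none of the subtracted shapes is present at this height, so the 19.5×23 cube is unchanged — area = 448.50 mm². Overall, the cross-section is a single solid region. Net area = 448.50 mm².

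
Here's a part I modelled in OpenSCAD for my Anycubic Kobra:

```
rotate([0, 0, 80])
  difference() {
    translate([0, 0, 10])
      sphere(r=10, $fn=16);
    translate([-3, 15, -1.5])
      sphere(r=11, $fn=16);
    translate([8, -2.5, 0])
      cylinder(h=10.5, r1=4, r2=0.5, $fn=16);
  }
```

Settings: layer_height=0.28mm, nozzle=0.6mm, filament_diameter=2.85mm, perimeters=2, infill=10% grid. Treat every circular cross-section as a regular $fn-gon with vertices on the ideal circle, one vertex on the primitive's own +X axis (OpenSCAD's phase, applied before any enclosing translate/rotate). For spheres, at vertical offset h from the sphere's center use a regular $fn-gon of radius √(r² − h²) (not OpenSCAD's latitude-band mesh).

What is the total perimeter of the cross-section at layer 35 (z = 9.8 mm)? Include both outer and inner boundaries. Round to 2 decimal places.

66.99 mm

At z = 9.8 mm: the r=10 sphere contributes a regular 16-gon of circumradius √(10²−0.2²) = 9.998 (perimeter = 2·16·9.998·sin(180°/16) = 62.42 mm); the sphere at (-3, 15) does not reach this height (|z−center|=11.300 > r=11); the cone at (8, -2.5) (r1=4→r2=0.5) has section circumradius 0.733 here — a regular 16-gon (perimeter = 2·16·0.733·sin(180°/16) = 4.58 mm); Subtracting the remaining from the first: starting from the r=10 sphere, the cone at (8, -2.5) lies wholly inside it (removes its full 1.65 mm² and its 4.58 mm outline becomes a hole wall) — boundary (outer + 1 inner loop) = 66.99 mm; (whole slice rotated 80° about Z — lengths, areas and connectivity unchanged). Overall, the cross-section is one region with 1 hole. Total boundary length (outer + inner) = 66.99 mm.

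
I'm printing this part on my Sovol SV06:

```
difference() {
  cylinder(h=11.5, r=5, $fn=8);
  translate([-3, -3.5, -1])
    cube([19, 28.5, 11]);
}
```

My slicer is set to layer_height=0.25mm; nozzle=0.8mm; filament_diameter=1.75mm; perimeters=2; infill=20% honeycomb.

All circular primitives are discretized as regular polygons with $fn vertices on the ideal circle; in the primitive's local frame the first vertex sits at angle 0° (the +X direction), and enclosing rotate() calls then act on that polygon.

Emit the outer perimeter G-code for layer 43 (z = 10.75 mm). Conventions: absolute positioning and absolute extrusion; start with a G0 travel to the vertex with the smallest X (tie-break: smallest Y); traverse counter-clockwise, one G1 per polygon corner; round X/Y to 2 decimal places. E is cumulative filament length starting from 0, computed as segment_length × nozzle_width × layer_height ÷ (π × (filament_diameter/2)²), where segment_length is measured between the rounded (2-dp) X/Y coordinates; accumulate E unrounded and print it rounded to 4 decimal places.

G0 X-5.00 Y0.00 Z10.75
G1 X-3.54 Y-3.54 E0.3184
G1 X0.00 Y-5.00 E0.6368
G1 X3.54 Y-3.54 E0.9552
G1 X5.00 Y0.00 E1.2736
G1 X3.54 Y3.54 E1.5920
G1 X0.00 Y5.00 E1.9104
G1 X-3.54 Y3.54 E2.2288
G1 X-5.00 Y0.00 E2.5472

At z = 10.75 mm: the cylinder: section is a regular 8-gon, circumradius r=5; the cube at (-3, -3.5) is absent (z outside [-1, 10]); Taking the first minus the rest: none of the subtracted shapes is present at this height, so the r=5 cylinder is unchanged — 1 connected region. The outline is a single polygon with 8 vertices. Extrusion per mm of travel: 0.8 × 0.25 / (π × 0.875²) = 0.083150. Accumulating E over each segment gives final E = 2.5472.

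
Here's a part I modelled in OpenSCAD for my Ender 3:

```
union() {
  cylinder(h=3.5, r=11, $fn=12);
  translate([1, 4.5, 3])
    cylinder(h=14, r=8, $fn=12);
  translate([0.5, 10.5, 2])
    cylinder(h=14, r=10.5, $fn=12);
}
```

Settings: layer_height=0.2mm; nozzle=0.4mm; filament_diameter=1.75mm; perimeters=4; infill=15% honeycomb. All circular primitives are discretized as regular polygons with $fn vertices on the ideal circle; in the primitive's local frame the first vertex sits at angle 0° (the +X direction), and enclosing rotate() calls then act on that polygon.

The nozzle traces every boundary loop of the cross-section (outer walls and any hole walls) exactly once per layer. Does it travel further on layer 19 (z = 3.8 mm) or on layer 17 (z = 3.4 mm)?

Layer 19 (z = 3.8): the cylinder is absent (z outside [0, 3.5]); the r=8 cylinder at (1, 4.5) gives a regular 12-gon of circumradius 8 (constant along its height) (perimeter = 2·12·8.000·sin(180°/12) = 49.69 mm); the cylinder at (0.5, 10.5): section is a regular 12-gon, circumradius r=10.5 (perimeter = 2·12·10.500·sin(180°/12) = 65.22 mm); Taking the union: the regions partially overlap (shared area 144.94 mm²), so the edge portions inside another operand are dropped and the merged outline is re-measured after clipping — boundary = 70.84 mm. So its perimeter = 70.84 mm. Layer 17 (z = 3.4): the r=11 cylinder contributes a regular 12-gon of circumradius 11 (perimeter = 2·12·11.000·sin(180°/12) = 68.33 mm); the r=8 cylinder at (1, 4.5) gives a regular 12-gon of circumradius 8 (constant along its height) (perimeter = 2·12·8.000·sin(180°/12) = 49.69 mm); the cylinder at (0.5, 10.5): section is a regular 12-gon, circumradius r=10.5 (perimeter = 2·12·10.500·sin(180°/12) = 65.22 mm); Combining (union): the regions partially overlap (shared area 327.37 mm²), so the edge portions inside another operand are dropped and the merged outline is re-measured after clipping — boundary = 88.77 mm. So its perimeter = 88.77 mm. Layer 17 is larger (88.77 vs 70.84 mm).

layer 17 (z = 3.4 mm)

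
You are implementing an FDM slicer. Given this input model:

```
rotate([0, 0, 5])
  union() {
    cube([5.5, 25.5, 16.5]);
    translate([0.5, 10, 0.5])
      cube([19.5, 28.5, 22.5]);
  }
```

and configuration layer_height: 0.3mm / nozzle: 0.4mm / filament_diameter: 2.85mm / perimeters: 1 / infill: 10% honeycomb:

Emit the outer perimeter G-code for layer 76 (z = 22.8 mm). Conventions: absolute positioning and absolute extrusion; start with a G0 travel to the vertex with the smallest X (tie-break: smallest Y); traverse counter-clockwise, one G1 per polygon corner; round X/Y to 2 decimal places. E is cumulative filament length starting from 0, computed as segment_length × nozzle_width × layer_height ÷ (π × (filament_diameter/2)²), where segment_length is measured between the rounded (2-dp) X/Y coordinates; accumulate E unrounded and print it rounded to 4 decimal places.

G0 X-2.86 Y38.40 Z22.80
G1 X-0.37 Y10.01 E0.5361
G1 X19.05 Y11.71 E0.9028
G1 X16.57 Y40.10 E1.4388
G1 X-2.86 Y38.40 E1.8057

At z = 22.8 mm: the cube is not intersected at this z (z outside [0, 16.5]); the 19.5×28.5 cube at (0.5, 10) contributes its full rectangle; Taking the union: only the 19.5×28.5 cube at (0.5, 10) is present, so the union is just that shape — 1 connected region; (whole slice rotated 5° about Z — lengths, areas and connectivity unchanged). The outline is a single polygon with 4 vertices. Extrusion per mm of travel: 0.4 × 0.3 / (π × 1.425²) = 0.018811. Accumulating E over each segment gives final E = 1.8057.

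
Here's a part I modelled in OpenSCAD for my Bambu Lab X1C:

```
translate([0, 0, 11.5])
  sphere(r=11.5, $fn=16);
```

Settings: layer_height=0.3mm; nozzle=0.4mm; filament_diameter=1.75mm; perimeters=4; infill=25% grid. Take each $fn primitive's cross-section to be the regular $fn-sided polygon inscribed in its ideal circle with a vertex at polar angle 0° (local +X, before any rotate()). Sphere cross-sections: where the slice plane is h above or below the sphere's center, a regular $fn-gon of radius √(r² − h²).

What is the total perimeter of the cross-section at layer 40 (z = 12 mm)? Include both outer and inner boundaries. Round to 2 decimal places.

71.73 mm

At z = 12 mm: the sphere: section is a regular 16-gon, circumradius = √(r²−h²) = √(11.5²−0.5²) = 11.489 (perimeter = 2·16·11.489·sin(180°/16) = 71.73 mm). Overall, the cross-section is a single solid region. Total boundary length (outer) = 71.73 mm.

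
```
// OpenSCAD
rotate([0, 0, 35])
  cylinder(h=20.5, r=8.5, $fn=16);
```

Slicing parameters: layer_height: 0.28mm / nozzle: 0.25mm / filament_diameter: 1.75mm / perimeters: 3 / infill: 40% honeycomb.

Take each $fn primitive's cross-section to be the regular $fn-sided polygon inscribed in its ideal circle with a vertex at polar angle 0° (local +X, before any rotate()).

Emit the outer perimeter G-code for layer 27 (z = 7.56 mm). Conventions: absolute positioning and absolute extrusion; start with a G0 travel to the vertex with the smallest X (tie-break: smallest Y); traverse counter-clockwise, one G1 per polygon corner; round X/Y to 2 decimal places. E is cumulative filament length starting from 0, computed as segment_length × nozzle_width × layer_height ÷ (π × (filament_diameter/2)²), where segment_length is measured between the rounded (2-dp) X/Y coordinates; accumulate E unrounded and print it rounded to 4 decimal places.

At z = 7.56 mm: the r=8.5 cylinder contributes a regular 16-gon of circumradius 8.5; (whole slice rotated 35° about Z — lengths, areas and connectivity unchanged). The outline is a single polygon with 16 vertices. Extrusion per mm of travel: 0.25 × 0.28 / (π × 0.875²) = 0.029103. Accumulating E over each segment gives final E = 1.5445.

G0 X-8.37 Y1.48 Z7.56
G1 X-8.30 Y-1.84 E0.0966
G1 X-6.96 Y-4.88 E0.1933
G1 X-4.57 Y-7.17 E0.2897
G1 X-1.48 Y-8.37 E0.3861
G1 X1.84 Y-8.30 E0.4828
G1 X4.88 Y-6.96 E0.5795
G1 X7.17 Y-4.57 E0.6758
G1 X8.37 Y-1.48 E0.7723
G1 X8.30 Y1.84 E0.8689
G1 X6.96 Y4.88 E0.9656
G1 X4.57 Y7.17 E1.0619
G1 X1.48 Y8.37 E1.1584
G1 X-1.84 Y8.30 E1.2550
G1 X-4.88 Y6.96 E1.3517
G1 X-7.17 Y4.57 E1.4480
G1 X-8.37 Y1.48 E1.5445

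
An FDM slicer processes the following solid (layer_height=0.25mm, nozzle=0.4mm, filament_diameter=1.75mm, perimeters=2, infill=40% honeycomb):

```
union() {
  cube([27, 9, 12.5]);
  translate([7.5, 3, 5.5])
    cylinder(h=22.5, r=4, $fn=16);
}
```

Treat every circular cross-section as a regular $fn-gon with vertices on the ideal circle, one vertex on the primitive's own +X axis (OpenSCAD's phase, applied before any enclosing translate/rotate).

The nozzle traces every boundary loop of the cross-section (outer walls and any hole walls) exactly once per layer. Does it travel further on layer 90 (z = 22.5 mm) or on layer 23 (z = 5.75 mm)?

layer 23 (z = 5.75 mm)

Layer 90 (z = 22.5): the cube is absent (z outside [0, 12.5]); the r=4 cylinder at (7.5, 3) contributes a regular 16-gon of circumradius 4 (perimeter = 2·16·4.000·sin(180°/16) = 24.97 mm); Taking the union: only the r=4 cylinder at (7.5, 3) is present, so the union is just that shape — boundary = 24.97 mm. So its perimeter = 24.97 mm. Layer 23 (z = 5.75): the cube is present — its section is the full 27×9 rectangle (perimeter 72.00 mm); the r=4 cylinder at (7.5, 3) contributes a regular 16-gon of circumradius 4 (perimeter = 2·16·4.000·sin(180°/16) = 24.97 mm); Combining (union): the regions partially overlap (shared area 45.66 mm²), so the edge portions inside another operand are dropped and the merged outline is re-measured after clipping — boundary = 72.48 mm. So its perimeter = 72.48 mm. Layer 23 is larger (72.48 vs 24.97 mm).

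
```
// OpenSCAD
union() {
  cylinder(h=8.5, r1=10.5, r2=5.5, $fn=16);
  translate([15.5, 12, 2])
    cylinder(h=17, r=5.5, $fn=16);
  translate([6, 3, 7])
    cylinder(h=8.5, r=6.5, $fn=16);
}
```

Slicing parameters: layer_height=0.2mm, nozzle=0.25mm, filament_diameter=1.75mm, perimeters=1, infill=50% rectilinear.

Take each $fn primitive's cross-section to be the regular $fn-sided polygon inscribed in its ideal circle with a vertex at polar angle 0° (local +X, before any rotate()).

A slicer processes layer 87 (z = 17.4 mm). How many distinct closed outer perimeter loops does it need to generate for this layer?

1

At z = 17.4 mm: the cone is not intersected at this z (z outside [0, 8.5]); the cylinder at (15.5, 12): section is a regular 16-gon, circumradius r=5.5; the cylinder at (6, 3) does not reach this height (z outside [7, 15.5]); Merging all regions: only the r=5.5 cylinder at (15.5, 12) is present, so the union is just that shape — 1 connected region. The result has 1 disconnected region.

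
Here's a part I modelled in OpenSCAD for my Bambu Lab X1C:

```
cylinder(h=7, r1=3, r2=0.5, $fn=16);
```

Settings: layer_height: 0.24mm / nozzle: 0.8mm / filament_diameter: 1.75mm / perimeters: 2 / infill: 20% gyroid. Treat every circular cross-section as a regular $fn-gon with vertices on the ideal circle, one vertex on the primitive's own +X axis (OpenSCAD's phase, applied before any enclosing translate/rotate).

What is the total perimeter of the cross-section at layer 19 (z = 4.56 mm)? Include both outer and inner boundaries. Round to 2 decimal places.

At z = 4.56 mm: the cone: at t=0.651 of its height the radius interpolates to r₁+(r₂−r₁)t = 1.371, giving a regular 16-gon of that circumradius (perimeter = 2·16·1.371·sin(180°/16) = 8.56 mm). Overall, the cross-section is a single solid region. Total boundary length (outer) = 8.56 mm.

8.56 mm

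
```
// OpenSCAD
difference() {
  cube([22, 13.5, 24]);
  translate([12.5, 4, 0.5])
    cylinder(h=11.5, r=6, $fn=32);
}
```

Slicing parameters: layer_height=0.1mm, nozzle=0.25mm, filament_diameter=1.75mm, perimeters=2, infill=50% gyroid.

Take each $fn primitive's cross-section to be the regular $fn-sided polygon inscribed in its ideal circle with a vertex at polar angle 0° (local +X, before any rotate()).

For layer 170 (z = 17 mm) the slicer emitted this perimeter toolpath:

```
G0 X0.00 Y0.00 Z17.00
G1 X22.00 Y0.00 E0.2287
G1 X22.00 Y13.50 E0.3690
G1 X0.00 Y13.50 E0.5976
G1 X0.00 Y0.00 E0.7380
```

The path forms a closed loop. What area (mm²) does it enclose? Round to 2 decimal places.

297.00 mm²

Apply the shoelace formula to the sequence of (X, Y) vertices; enclosed area = 297.00 mm².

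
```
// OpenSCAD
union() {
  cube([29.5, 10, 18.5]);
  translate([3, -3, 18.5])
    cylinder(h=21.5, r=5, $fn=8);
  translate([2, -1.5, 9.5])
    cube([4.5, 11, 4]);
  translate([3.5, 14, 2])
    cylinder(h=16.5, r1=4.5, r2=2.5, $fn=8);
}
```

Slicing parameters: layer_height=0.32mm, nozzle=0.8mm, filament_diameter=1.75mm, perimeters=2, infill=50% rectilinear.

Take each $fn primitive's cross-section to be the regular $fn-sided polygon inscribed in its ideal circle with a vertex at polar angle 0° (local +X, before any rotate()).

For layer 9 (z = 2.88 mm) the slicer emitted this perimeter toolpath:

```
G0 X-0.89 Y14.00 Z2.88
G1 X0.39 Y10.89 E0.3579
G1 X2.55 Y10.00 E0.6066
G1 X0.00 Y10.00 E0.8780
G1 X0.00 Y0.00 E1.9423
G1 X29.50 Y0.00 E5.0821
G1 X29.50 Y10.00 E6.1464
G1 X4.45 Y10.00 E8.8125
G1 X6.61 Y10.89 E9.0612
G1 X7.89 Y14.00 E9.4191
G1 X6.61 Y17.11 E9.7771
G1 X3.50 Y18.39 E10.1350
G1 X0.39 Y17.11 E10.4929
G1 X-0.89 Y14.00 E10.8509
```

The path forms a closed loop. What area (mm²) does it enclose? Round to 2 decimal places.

349.24 mm²

Apply the shoelace formula to the sequence of (X, Y) vertices; enclosed area = 349.24 mm².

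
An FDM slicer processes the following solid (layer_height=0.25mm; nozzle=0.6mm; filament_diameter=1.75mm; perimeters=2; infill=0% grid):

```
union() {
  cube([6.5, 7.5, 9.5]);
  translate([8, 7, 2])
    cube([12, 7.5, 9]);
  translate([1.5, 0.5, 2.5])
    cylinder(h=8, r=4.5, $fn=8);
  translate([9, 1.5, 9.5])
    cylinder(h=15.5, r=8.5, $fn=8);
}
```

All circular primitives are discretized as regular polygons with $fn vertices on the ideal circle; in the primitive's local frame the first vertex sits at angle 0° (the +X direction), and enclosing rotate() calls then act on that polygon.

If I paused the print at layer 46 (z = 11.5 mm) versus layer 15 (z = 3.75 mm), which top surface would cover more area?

Layer 46 (z = 11.5): the cube is not intersected at this z (z outside [0, 9.5]); the cube at (8, 7) does not reach this height (z outside [2, 11]); the cylinder at (1.5, 0.5) does not reach this height (z outside [2.5, 10.5]); the r=8.5 cylinder at (9, 1.5) contributes a regular 8-gon of circumradius 8.5 (area = (8/2)·8.500²·sin(360°/8) = 204.35 mm²); Combining (union): only the r=8.5 cylinder at (9, 1.5) is present, so the union is just that shape — area = 204.35 mm². So its area = 204.35 mm². Layer 15 (z = 3.75): the 6.5×7.5 cube contributes its full rectangle (area 48.75 mm²); the cube at (8, 7) (footprint 12×7.5) is included at this height (area 90.00 mm²); the cylinder at (1.5, 0.5): section is a regular 8-gon, circumradius r=4.5 (area = (8/2)·4.500²·sin(360°/8) = 57.28 mm²); the cylinder at (9, 1.5) is not intersected at this z (z outside [9.5, 25]); Merging all regions: the regions partially overlap — summed areas 196.03 mm² minus the doubly-counted overlap 23.55 mm² gives 172.47 mm² — area = 172.47 mm². So its area = 172.47 mm². Layer 46 is larger (204.35 vs 172.47 mm²).

layer 46 (z = 11.5 mm)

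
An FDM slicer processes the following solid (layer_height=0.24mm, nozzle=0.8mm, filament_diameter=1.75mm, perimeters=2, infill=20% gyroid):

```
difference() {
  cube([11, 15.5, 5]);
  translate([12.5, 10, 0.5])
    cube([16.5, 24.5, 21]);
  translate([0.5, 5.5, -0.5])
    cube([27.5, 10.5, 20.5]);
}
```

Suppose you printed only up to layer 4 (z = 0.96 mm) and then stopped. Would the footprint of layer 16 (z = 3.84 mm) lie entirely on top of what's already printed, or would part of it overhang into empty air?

entirely on top

Compare the two slices. At z = 0.96: the cube is present — its section is the full 11×15.5 rectangle (area 170.50 mm²); the cube at (12.5, 10) (footprint 16.5×24.5) is included at this height (area 404.25 mm²); the cube at (0.5, 5.5) (footprint 27.5×10.5) is included at this height (area 288.75 mm²); After the difference (first − rest): starting from the 11×15.5 cube (170.50 mm²), the 16.5×24.5 cube at (12.5, 10) misses the remaining region (no effect); the 27.5×10.5 cube at (0.5, 5.5) partially overlaps it — only the 105.00 mm² overlap (of its 288.75 mm²) is removed, clipping the outline — area = 65.50 mm². At z = 3.84: the cube (footprint 11×15.5) is included at this height (area 170.50 mm²); the cube at (12.5, 10) is present — its section is the full 16.5×24.5 rectangle (area 404.25 mm²); the 27.5×10.5 cube at (0.5, 5.5) contributes its full rectangle (area 288.75 mm²); Subtracting the remaining from the first: starting from the 11×15.5 cube (170.50 mm²), the 16.5×24.5 cube at (12.5, 10) misses the remaining region (no effect); the 27.5×10.5 cube at (0.5, 5.5) partially overlaps it — only the 105.00 mm² overlap (of its 288.75 mm²) is removed, clipping the outline — area = 65.50 mm². Checking containment: the cross-section at z = 3.84 is a subset of the cross-section at z = 0.96.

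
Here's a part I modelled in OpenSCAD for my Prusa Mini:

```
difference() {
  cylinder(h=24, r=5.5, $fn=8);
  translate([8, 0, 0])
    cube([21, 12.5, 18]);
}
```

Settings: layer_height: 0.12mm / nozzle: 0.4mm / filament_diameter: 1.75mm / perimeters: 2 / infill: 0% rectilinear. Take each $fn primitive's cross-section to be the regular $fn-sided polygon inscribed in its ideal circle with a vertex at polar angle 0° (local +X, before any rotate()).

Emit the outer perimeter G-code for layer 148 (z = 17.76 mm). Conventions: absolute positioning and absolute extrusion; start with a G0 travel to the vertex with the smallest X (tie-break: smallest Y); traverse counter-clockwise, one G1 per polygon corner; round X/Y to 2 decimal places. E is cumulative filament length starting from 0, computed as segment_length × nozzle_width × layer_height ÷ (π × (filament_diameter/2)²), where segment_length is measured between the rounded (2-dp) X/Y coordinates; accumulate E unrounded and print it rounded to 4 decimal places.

G0 X-5.50 Y0.00 Z17.76
G1 X-3.89 Y-3.89 E0.0840
G1 X0.00 Y-5.50 E0.1680
G1 X3.89 Y-3.89 E0.2520
G1 X5.50 Y0.00 E0.3361
G1 X3.89 Y3.89 E0.4201
G1 X0.00 Y5.50 E0.5041
G1 X-3.89 Y3.89 E0.5881
G1 X-5.50 Y0.00 E0.6721

At z = 17.76 mm: the cylinder: section is a regular 8-gon, circumradius r=5.5; the cube at (8, 0) is present — its section is the full 21×12.5 rectangle; After the difference (first − rest): starting from the r=5.5 cylinder, the 21×12.5 cube at (8, 0) misses the remaining region (no effect) — 1 connected region. The outline is a single polygon with 8 vertices. Extrusion per mm of travel: 0.4 × 0.12 / (π × 0.875²) = 0.019956. Accumulating E over each segment gives final E = 0.6721.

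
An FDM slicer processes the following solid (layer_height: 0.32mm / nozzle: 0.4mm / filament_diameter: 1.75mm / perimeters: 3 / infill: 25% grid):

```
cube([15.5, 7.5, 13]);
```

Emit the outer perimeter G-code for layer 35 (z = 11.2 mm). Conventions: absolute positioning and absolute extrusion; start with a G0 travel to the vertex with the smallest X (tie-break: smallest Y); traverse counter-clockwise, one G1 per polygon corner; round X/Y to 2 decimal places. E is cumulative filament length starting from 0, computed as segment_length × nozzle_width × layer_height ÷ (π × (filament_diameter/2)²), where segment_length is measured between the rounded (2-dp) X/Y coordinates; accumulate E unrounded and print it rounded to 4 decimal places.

G0 X0.00 Y0.00 Z11.20
G1 X15.50 Y0.00 E0.8249
G1 X15.50 Y7.50 E1.2240
G1 X0.00 Y7.50 E2.0488
G1 X0.00 Y0.00 E2.4479

At z = 11.2 mm: the cube is present — its section is the full 15.5×7.5 rectangle. The outline is a single polygon with 4 vertices. Extrusion per mm of travel: 0.4 × 0.32 / (π × 0.875²) = 0.053216. Accumulating E over each segment gives final E = 2.4479.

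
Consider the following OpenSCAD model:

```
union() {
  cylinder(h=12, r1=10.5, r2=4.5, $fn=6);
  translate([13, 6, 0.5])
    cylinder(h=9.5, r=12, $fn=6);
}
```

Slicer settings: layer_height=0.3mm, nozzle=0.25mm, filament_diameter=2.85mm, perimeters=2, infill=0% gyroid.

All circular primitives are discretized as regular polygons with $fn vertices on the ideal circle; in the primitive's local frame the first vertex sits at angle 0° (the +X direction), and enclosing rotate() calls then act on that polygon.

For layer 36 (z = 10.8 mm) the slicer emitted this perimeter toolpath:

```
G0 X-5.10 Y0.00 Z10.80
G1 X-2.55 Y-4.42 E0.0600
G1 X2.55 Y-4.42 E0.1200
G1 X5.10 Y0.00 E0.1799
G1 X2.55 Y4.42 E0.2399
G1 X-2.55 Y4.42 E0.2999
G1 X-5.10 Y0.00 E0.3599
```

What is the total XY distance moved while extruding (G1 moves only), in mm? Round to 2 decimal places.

30.61 mm

Sum the Euclidean lengths of each G1 segment: total = 30.61 mm.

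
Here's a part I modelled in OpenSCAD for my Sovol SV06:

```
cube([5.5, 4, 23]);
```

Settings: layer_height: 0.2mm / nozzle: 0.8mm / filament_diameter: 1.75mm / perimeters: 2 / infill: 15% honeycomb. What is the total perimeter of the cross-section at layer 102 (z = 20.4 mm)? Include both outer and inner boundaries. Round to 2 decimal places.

At z = 20.4 mm: the 5.5×4 cube contributes its full rectangle (perimeter 19.00 mm). Overall, the cross-section is a single solid region. Total boundary length (outer) = 19.00 mm.

19.00 mm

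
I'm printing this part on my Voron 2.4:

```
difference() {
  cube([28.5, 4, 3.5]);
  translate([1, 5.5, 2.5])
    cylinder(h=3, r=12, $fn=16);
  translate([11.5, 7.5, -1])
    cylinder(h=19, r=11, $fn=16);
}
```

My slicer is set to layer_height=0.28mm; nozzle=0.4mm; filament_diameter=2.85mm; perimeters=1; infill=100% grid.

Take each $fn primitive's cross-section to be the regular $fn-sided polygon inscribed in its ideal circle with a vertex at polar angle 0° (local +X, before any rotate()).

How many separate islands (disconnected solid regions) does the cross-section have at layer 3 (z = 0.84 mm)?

2

At z = 0.84 mm: the 28.5×4 cube contributes its full rectangle; the cylinder at (1, 5.5) does not reach this height (z outside [2.5, 5.5]); the cylinder at (11.5, 7.5): section is a regular 16-gon, circumradius r=11; After the difference (first − rest): starting from the 28.5×4 cube, the r=11 cylinder at (11.5, 7.5) partially overlaps it — only the 74.17 mm² overlap (of its 370.44 mm²) is removed, clipping the outline — 2 connected regions. Overall, the cross-section has 2 separate islands. Island count = 2.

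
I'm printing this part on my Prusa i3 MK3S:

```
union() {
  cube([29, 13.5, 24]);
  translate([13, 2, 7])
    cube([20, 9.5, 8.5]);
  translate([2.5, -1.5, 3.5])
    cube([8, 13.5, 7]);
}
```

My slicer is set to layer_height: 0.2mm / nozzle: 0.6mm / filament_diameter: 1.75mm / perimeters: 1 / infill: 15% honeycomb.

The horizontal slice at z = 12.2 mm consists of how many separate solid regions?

At z = 12.2 mm: the cube (footprint 29×13.5) is included at this height; the cube at (13, 2) is present — its section is the full 20×9.5 rectangle; the cube at (2.5, -1.5) does not reach this height (z outside [3.5, 10.5]); Combining (union): the regions partially overlap (shared area 152.00 mm²), so overlapping operands fuse into one piece — 1 connected region. The result has 1 disconnected region.

1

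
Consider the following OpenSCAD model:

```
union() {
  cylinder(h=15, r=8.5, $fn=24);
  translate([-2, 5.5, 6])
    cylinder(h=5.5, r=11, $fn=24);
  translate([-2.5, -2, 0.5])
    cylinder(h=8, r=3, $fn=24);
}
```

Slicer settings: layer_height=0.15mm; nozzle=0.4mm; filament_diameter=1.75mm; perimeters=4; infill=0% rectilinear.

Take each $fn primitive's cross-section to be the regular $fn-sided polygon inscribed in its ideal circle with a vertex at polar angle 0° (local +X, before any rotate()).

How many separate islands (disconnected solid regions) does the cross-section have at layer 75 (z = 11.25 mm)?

1

At z = 11.25 mm: the r=8.5 cylinder gives a regular 24-gon of circumradius 8.5 (constant along its height); the r=11 cylinder at (-2, 5.5) contributes a regular 24-gon of circumradius 11; the cylinder at (-2.5, -2) does not reach this height (z outside [0.5, 8.5]); Taking the union: the regions partially overlap (shared area 177.52 mm²), so overlapping operands fuse into one piece — 1 connected region. Overall, the cross-section is a single solid region. Island count = 1.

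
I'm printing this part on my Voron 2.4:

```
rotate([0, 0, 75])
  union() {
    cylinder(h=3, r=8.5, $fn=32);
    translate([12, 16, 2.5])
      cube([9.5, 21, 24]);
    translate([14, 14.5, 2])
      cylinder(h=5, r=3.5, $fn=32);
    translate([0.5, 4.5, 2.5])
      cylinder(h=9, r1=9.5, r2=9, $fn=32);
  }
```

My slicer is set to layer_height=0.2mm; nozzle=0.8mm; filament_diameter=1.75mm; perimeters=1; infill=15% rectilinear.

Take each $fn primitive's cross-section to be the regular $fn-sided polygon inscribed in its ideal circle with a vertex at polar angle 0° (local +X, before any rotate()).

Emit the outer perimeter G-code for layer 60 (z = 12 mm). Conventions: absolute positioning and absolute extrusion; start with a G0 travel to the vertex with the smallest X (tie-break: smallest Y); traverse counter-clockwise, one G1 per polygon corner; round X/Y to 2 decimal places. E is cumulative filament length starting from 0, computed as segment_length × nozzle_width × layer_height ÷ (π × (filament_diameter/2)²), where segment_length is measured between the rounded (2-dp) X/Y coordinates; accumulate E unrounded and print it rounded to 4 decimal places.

G0 X-32.63 Y21.17 Z12.00
G1 X-12.35 Y15.73 E1.3967
G1 X-9.89 Y24.91 E2.0289
G1 X-30.17 Y30.34 E3.4255
G1 X-32.63 Y21.17 E4.0570

At z = 12 mm: the cylinder does not reach this height (z outside [0, 3]); the cube at (12, 16) is present — its section is the full 9.5×21 rectangle; the cylinder at (14, 14.5) is absent (z outside [2, 7]); the cone at (0.5, 4.5) is absent (z outside [2.5, 11.5]); Combining (union): only the 9.5×21 cube at (12, 16) is present, so the union is just that shape — 1 connected region; (whole slice rotated 75° about Z — lengths, areas and connectivity unchanged). The outline is a single polygon with 4 vertices. Extrusion per mm of travel: 0.8 × 0.2 / (π × 0.875²) = 0.066520. Accumulating E over each segment gives final E = 4.0570.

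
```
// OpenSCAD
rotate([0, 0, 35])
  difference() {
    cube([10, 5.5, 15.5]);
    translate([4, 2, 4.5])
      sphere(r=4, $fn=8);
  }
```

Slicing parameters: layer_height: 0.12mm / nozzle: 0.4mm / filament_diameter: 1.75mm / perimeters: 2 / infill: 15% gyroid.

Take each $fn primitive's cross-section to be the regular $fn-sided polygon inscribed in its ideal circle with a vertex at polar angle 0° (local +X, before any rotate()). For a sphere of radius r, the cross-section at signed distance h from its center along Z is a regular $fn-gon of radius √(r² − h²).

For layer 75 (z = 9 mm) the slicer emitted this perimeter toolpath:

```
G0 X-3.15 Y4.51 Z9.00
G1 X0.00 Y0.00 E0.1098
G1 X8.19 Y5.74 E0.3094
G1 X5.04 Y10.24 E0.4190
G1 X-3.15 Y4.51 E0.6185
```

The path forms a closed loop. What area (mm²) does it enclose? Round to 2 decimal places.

54.96 mm²

Apply the shoelace formula to the sequence of (X, Y) vertices; enclosed area = 54.96 mm².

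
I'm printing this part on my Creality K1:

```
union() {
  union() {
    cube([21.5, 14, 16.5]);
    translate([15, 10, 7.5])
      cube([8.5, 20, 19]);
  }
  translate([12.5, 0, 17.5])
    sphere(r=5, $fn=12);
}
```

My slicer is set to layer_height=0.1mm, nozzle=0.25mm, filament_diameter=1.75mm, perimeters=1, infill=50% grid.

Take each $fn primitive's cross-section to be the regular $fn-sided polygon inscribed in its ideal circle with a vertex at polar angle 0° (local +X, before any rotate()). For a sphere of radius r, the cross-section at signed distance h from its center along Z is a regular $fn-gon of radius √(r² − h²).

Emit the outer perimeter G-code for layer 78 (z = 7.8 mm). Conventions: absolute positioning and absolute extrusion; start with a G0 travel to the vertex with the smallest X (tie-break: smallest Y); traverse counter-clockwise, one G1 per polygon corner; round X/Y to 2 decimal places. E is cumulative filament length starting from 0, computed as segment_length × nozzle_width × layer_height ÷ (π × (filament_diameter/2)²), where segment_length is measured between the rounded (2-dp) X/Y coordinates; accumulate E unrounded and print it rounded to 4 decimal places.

G0 X0.00 Y0.00 Z7.80
G1 X21.50 Y0.00 E0.2235
G1 X21.50 Y10.00 E0.3274
G1 X23.50 Y10.00 E0.3482
G1 X23.50 Y30.00 E0.5561
G1 X15.00 Y30.00 E0.6444
G1 X15.00 Y14.00 E0.8107
G1 X0.00 Y14.00 E0.9666
G1 X0.00 Y0.00 E1.1121

At z = 7.8 mm: the 21.5×14 cube contributes its full rectangle; the 8.5×20 cube at (15, 10) contributes its full rectangle; Taking the union: the regions partially overlap (shared area 26.00 mm²), so overlapping operands fuse into one piece — 1 connected region; the sphere at (12.5, 0) does not reach this height (|z−center|=9.700 > r=5); Merging all regions: only that combined region is present, so the union is just that shape — 1 connected region. The outline is a single polygon with 8 vertices. Extrusion per mm of travel: 0.25 × 0.1 / (π × 0.875²) = 0.010394. Accumulating E over each segment gives final E = 1.1121.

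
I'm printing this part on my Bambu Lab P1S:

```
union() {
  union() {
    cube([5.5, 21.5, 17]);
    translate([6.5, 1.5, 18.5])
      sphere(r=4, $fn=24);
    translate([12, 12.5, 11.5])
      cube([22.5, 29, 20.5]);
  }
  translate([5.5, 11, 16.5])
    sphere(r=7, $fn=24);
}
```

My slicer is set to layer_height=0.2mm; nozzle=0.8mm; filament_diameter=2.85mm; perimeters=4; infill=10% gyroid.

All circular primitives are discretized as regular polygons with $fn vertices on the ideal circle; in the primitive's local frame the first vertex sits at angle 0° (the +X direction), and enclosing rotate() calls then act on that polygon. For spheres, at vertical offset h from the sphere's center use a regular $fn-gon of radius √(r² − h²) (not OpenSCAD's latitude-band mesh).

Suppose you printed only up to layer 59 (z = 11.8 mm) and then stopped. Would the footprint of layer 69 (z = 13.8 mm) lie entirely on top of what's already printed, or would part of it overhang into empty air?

Compare the two slices. At z = 11.8: the 5.5×21.5 cube contributes its full rectangle (area 118.25 mm²); the sphere at (6.5, 1.5) is absent (|z−center|=6.700 > r=4); the cube at (12, 12.5) (footprint 22.5×29) is included at this height (area 652.50 mm²); Merging all regions: the 2 present regions are separate (no shared area or edge), so areas and boundary lengths simply add and each stays a separate island — area = 770.75 mm²; the sphere at (5.5, 11): section is a regular 24-gon, circumradius = √(r²−h²) = √(7²−4.7²) = 5.187 (area = (24/2)·5.187²·sin(360°/24) = 83.58 mm²); Taking the union: the regions partially overlap — summed areas 854.33 mm² minus the doubly-counted overlap 41.79 mm² gives 812.54 mm² — area = 812.54 mm². At z = 13.8: the 5.5×21.5 cube contributes its full rectangle (area 118.25 mm²); the sphere at (6.5, 1.5) is absent (|z−center|=4.700 > r=4); the 22.5×29 cube at (12, 12.5) contributes its full rectangle (area 652.50 mm²); Taking the union: the 2 present regions are separate (no shared area or edge), so areas and boundary lengths simply add and each stays a separate island — area = 770.75 mm²; the r=7 sphere at (5.5, 11) slices to a regular 24-gon of circumradius 6.458 (√(r²−h²) with h=2.7 from center) (area = (24/2)·6.458²·sin(360°/24) = 129.54 mm²); Merging all regions: the regions partially overlap — summed areas 900.29 mm² minus the doubly-counted overlap 60.63 mm² gives 839.66 mm² — area = 839.66 mm². Checking containment: at z = 13.8 the cross-section extends beyond the z = 11.8 cross-section by about 27.13 mm².

part overhangs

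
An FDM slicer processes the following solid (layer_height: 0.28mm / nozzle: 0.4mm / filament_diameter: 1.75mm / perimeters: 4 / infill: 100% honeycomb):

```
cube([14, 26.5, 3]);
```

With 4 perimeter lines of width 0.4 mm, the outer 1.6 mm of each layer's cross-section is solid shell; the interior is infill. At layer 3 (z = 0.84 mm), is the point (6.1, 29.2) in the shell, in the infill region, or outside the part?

At z = 0.84 mm: the cube (footprint 14×26.5) is included at this height. Overall, the cross-section is a single solid region. The nearest boundary edge runs (14.00, 26.50)→(0.00, 26.50); distance from the point to it = 2.70 mm. The point is not inside any of the regions above, so it lies outside the cross-section (2.70 mm from the nearest boundary).

outside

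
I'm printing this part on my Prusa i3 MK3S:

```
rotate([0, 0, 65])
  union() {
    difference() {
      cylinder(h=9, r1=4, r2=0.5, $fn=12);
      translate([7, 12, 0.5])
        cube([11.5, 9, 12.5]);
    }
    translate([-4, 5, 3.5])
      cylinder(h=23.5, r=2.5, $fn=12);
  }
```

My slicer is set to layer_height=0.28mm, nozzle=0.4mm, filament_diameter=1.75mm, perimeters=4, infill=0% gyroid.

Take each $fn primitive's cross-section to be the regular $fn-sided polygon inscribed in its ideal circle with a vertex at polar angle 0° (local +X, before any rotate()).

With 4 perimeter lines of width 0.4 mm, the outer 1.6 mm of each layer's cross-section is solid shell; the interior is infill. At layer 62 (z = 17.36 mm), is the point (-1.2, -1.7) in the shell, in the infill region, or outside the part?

outside

At z = 17.36 mm: the cone is not intersected at this z (z outside [0, 9]); the cube at (7, 12) is not intersected at this z (z outside [0.5, 13]); Subtracting the remaining from the first: the first operand is absent here, so nothing remains; the r=2.5 cylinder at (-4, 5) gives a regular 12-gon of circumradius 2.5 (constant along its height); Taking the union: only the r=2.5 cylinder at (-4, 5) is present, so the union is just that shape — 1 connected region; (rotated 65° about Z; rotation is an isometry so areas/perimeters/island counts are preserved). Overall, the cross-section is a single solid region. Undo the 65° rotation: the query point maps to (-2.048, 0.369) in the un-rotated model frame. The nearest boundary edge runs (-4.00, 2.50)→(-2.75, 2.83); distance from the point to it = 2.56 mm. The point is not inside any of the regions above, so it lies outside the cross-section (2.56 mm from the nearest boundary).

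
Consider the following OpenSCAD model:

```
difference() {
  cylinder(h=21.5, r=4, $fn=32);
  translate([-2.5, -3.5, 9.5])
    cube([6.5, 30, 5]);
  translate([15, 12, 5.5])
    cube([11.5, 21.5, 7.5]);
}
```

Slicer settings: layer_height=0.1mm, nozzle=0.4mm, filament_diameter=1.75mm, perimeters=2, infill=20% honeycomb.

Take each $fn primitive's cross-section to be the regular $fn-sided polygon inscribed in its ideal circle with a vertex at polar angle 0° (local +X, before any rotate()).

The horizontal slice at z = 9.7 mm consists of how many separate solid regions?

At z = 9.7 mm: the r=4 cylinder gives a regular 32-gon of circumradius 4 (constant along its height); the 6.5×30 cube at (-2.5, -3.5) contributes its full rectangle; the cube at (15, 12) (footprint 11.5×21.5) is included at this height; Taking the first minus the rest: starting from the r=4 cylinder, the 6.5×30 cube at (-2.5, -3.5) partially overlaps it — only the 42.25 mm² overlap (of its 195.00 mm²) is removed, clipping the outline; the 11.5×21.5 cube at (15, 12) misses the remaining region (no effect) — 2 connected regions. The result has 2 disconnected regions.

2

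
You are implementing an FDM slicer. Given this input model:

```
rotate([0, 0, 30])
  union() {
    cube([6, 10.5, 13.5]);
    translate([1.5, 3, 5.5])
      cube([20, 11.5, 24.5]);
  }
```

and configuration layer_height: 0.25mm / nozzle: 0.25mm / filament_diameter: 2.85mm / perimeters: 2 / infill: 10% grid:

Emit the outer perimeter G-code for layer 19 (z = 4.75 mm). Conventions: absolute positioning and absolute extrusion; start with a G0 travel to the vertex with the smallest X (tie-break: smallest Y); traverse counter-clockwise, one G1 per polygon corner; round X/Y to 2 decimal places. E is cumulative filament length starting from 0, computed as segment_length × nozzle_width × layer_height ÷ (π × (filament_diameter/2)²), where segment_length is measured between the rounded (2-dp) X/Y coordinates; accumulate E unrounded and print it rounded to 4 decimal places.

At z = 4.75 mm: the cube (footprint 6×10.5) is included at this height; the cube at (1.5, 3) does not reach this height (z outside [5.5, 30]); Combining (union): only the 6×10.5 cube is present, so the union is just that shape — 1 connected region; (whole slice rotated 30° about Z — lengths, areas and connectivity unchanged). The outline is a single polygon with 4 vertices. Extrusion per mm of travel: 0.25 × 0.25 / (π × 1.425²) = 0.009797. Accumulating E over each segment gives final E = 0.3233.

G0 X-5.25 Y9.09 Z4.75
G1 X0.00 Y0.00 E0.1028
G1 X5.20 Y3.00 E0.1617
G1 X-0.05 Y12.09 E0.2645
G1 X-5.25 Y9.09 E0.3233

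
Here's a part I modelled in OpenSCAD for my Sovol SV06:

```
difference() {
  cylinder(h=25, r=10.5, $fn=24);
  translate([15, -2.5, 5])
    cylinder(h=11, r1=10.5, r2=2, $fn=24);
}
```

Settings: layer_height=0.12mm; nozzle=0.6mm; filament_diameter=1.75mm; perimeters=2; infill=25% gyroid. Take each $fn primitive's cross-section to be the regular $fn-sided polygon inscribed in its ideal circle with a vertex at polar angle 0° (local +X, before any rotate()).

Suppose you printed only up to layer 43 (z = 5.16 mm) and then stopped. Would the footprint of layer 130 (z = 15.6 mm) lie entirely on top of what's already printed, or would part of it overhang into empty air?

Compare the two slices. At z = 5.16: the r=10.5 cylinder contributes a regular 24-gon of circumradius 10.5 (area = (24/2)·10.500²·sin(360°/24) = 342.42 mm²); the cone at (15, -2.5) (r1=10.5→r2=2) has section circumradius 10.376 here — a regular 24-gon (area = (24/2)·10.376²·sin(360°/24) = 334.40 mm²); Subtracting the remaining from the first: starting from the r=10.5 cylinder (342.42 mm²), the cone at (15, -2.5) partially overlaps it — only the 53.89 mm² overlap (of its 334.40 mm²) is removed, clipping the outline — area = 288.53 mm². At z = 15.6: the r=10.5 cylinder contributes a regular 24-gon of circumradius 10.5 (area = (24/2)·10.500²·sin(360°/24) = 342.42 mm²); the cone at (15, -2.5) (r1=10.5→r2=2) has section circumradius 2.309 here — a regular 24-gon (area = (24/2)·2.309²·sin(360°/24) = 16.56 mm²); Taking the first minus the rest: starting from the r=10.5 cylinder (342.42 mm²), the cone at (15, -2.5) misses the remaining region (no effect) — area = 342.42 mm². Checking containment: at z = 15.6 the cross-section extends beyond the z = 5.16 cross-section by about 53.89 mm².

part overhangs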